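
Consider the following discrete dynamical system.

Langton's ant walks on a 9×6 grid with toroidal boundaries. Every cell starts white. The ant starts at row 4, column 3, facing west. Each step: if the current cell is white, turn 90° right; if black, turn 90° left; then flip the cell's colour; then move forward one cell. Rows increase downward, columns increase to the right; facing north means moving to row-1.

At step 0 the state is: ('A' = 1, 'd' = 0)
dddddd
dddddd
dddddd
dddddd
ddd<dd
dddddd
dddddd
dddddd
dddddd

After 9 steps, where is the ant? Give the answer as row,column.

5,3

k=0  dddddd
dddddd
dddddd
dddddd
ddd<dd
dddddd
dddddd
dddddd
dddddd
k=1  dddddd
dddddd
dddddd
ddd^dd
dddAdd
dddddd
dddddd
dddddd
dddddd
k=2  dddddd
dddddd
dddddd
dddA>d
dddAdd
dddddd
dddddd
dddddd
dddddd
k=3  dddddd
dddddd
dddddd
dddAAd
dddAvd
dddddd
dddddd
dddddd
dddddd
k=4  dddddd
dddddd
dddddd
dddAAd
ddd<Ad
dddddd
dddddd
dddddd
dddddd
k=5  dddddd
dddddd
dddddd
dddAAd
ddddAd
dddvdd
dddddd
dddddd
dddddd
k=6  dddddd
dddddd
dddddd
dddAAd
ddddAd
dd<Add
dddddd
dddddd
dddddd
k=7  dddddd
dddddd
dddddd
dddAAd
dd^dAd
ddAAdd
dddddd
dddddd
dddddd
k=8  dddddd
dddddd
dddddd
dddAAd
ddA>Ad
ddAAdd
dddddd
dddddd
dddddd
k=9  dddddd
dddddd
dddddd
dddAAd
ddAAAd
ddAvdd
dddddd
dddddd
dddddd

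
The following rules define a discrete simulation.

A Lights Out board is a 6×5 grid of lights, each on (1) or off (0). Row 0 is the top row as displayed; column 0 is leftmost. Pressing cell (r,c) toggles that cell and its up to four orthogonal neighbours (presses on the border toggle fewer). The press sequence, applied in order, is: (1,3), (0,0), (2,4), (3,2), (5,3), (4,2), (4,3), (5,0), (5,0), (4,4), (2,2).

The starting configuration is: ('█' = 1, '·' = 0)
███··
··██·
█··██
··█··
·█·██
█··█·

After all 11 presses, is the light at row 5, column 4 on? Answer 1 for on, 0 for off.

0

0) ███··
··██·
█··██
··█··
·█·██
█··█·
1) ████·
····█
█···█
··█··
·█·██
█··█·
2) ··██·
█···█
█···█
··█··
·█·██
█··█·
3) ··██·
█····
█··█·
··█·█
·█·██
█··█·
4) ··██·
█····
█·██·
·█·██
·████
█··█·
5) ··██·
█····
█·██·
·█·██
·██·█
█·█·█
6) ··██·
█····
█·██·
·████
···██
█···█
7) ··██·
█····
█·██·
·██·█
··█··
█··██
8) ··██·
█····
█·██·
·██·█
█·█··
·█·██
9) ··██·
█····
█·██·
·██·█
··█··
█··██
10) ··██·
█····
█·██·
·██··
··███
█··█·
11) ··██·
█·█··
██···
·█···
··███
█··█·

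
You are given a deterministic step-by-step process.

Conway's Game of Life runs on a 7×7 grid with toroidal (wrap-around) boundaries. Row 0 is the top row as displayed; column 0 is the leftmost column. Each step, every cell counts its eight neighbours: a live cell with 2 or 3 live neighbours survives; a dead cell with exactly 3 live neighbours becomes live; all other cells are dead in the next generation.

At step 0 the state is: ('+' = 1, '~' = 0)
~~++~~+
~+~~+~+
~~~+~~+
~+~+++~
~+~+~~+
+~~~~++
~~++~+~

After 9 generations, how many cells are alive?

3

t=0: ~~++~~+
~+~~+~+
~~~+~~+
~+~+++~
~+~+~~+
+~~~~++
~~++~+~
t=1: ++~~~~+
~~~~+~+
~~~+~~+
~~~+~++
~+~+~~~
++~+~+~
++++~+~
t=2: ~~~++~~
~~~~~~+
+~~+~~+
+~~+~++
~+~+~+~
~~~+~~~
~~~+~+~
t=3: ~~~+++~
+~~++++
~~~~+~~
~+~+~+~
+~~+~+~
~~~+~~~
~~++~~~
t=4: ~~~~~~~
~~~~~~+
+~+~~~~
~~++~++
~~~+~~+
~~~+~~~
~~+~~~~
t=5: ~~~~~~~
~~~~~~~
++++~+~
+++++++
~~~+~++
~~++~~~
~~~~~~~
t=6: ~~~~~~~
~++~~~~
~~~~~+~
~~~~~~~
~~~~~~~
~~+++~~
~~~~~~~
t=7: ~~~~~~~
~~~~~~~
~~~~~~~
~~~~~~~
~~~+~~~
~~~+~~~
~~~+~~~
t=8: ~~~~~~~
~~~~~~~
~~~~~~~
~~~~~~~
~~~~~~~
~~+++~~
~~~~~~~
t=9: ~~~~~~~
~~~~~~~
~~~~~~~
~~~~~~~
~~~+~~~
~~~+~~~
~~~+~~~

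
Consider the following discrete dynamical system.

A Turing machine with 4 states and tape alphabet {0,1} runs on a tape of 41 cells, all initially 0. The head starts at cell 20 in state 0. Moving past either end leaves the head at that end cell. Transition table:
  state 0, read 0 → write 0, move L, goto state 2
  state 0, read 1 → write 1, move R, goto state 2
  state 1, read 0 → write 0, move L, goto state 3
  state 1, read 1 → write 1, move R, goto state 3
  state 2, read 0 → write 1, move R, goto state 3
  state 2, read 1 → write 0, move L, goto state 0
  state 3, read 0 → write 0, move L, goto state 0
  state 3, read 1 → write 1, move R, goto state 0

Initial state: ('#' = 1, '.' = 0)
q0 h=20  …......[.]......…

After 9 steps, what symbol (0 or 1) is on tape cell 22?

k=0  q0 h=20  …......[.]......…
k=1  q2 h=19  …......[.]......…
k=2  q3 h=20  ….....#[.]......…
k=3  q0 h=19  …......[#]......…
k=4  q2 h=20  ….....#[.]......…
k=5  q3 h=21  …....##[.]......…
k=6  q0 h=20  ….....#[#]......…
k=7  q2 h=21  …....##[.]......…
k=8  q3 h=22  …...###[.]......…
k=9  q0 h=21  …....##[#]......…

0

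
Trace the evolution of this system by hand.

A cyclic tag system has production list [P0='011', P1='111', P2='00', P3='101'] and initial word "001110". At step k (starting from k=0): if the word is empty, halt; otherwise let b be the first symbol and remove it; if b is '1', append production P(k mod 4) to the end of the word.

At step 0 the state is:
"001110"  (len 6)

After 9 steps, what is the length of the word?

0) "001110"  (len 6)
1) "01110"  (len 5)
2) "1110"  (len 4)
3) "11000"  (len 5)
4) "1000101"  (len 7)
5) "000101011"  (len 9)
6) "00101011"  (len 8)
7) "0101011"  (len 7)
8) "101011"  (len 6)
9) "01011011"  (len 8)

8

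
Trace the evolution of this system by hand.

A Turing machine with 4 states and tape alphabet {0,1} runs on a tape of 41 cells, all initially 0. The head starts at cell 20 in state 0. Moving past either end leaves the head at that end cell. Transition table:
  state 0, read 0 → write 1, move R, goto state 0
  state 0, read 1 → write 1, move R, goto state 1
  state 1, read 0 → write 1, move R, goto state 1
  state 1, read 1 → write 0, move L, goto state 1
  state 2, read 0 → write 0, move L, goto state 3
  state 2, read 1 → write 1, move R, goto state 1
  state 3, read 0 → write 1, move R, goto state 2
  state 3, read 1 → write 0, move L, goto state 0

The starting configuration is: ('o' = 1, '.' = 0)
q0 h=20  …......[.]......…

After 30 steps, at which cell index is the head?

k=0  q0 h=20  …......[.]......…
k=1  q0 h=21  ….....o[.]......…
k=2  q0 h=22  …....oo[.]......…
k=3  q0 h=23  …...ooo[.]......…
k=4  q0 h=24  …..oooo[.]......…
k=5  q0 h=25  ….ooooo[.]......…
k=6  q0 h=26  …oooooo[.]......…
k=7  q0 h=27  …oooooo[.]......…
k=8  q0 h=28  …oooooo[.]......…
k=9  q0 h=29  …oooooo[.]......…
k=10  q0 h=30  …oooooo[.]......…
k=11  q0 h=31  …oooooo[.]......…
k=12  q0 h=32  …oooooo[.]......…
k=13  q0 h=33  …oooooo[.]......…
k=14  q0 h=34  …oooooo[.]......|
k=15  q0 h=35  …oooooo[.].....|
k=16  q0 h=36  …oooooo[.]....|
k=17  q0 h=37  …oooooo[.]...|
k=18  q0 h=38  …oooooo[.]..|
k=19  q0 h=39  …oooooo[.].|
k=20  q0 h=40  …oooooo[.]|
k=21  q0 h=40  …oooooo[o]|
k=22  q1 h=40  …oooooo[o]|
k=23  q1 h=39  …oooooo[o].|
k=24  q1 h=38  …oooooo[o]..|
k=25  q1 h=37  …oooooo[o]...|
k=26  q1 h=36  …oooooo[o]....|
k=27  q1 h=35  …oooooo[o].....|
k=28  q1 h=34  …oooooo[o]......|
k=29  q1 h=33  …oooooo[o]......…
k=30  q1 h=32  …oooooo[o]......…

32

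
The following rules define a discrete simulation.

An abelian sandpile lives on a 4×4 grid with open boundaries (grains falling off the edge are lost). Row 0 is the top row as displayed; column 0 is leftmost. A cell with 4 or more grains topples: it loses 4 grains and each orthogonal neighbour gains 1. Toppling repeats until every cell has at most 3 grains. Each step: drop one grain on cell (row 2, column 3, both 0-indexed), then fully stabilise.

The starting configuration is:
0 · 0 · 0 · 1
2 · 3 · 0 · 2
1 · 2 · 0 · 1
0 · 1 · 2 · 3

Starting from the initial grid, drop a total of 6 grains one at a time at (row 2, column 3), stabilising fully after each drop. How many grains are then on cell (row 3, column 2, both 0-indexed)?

gen 0: 0 · 0 · 0 · 1
2 · 3 · 0 · 2
1 · 2 · 0 · 1
0 · 1 · 2 · 3
gen 1: 0 · 0 · 0 · 1
2 · 3 · 0 · 2
1 · 2 · 0 · 2
0 · 1 · 2 · 3
gen 2: 0 · 0 · 0 · 1
2 · 3 · 0 · 2
1 · 2 · 0 · 3
0 · 1 · 2 · 3
gen 3: 0 · 0 · 0 · 1
2 · 3 · 0 · 3
1 · 2 · 1 · 1
0 · 1 · 3 · 0
gen 4: 0 · 0 · 0 · 1
2 · 3 · 0 · 3
1 · 2 · 1 · 2
0 · 1 · 3 · 0
gen 5: 0 · 0 · 0 · 1
2 · 3 · 0 · 3
1 · 2 · 1 · 3
0 · 1 · 3 · 0
gen 6: 0 · 0 · 0 · 2
2 · 3 · 1 · 0
1 · 2 · 2 · 1
0 · 1 · 3 · 1

3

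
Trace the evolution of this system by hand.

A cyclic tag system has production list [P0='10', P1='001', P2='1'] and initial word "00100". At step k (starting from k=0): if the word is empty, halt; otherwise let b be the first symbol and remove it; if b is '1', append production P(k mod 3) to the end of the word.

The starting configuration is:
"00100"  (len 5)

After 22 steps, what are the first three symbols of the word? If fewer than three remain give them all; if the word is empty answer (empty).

t=0: "00100"  (len 5)
t=1: "0100"  (len 4)
t=2: "100"  (len 3)
t=3: "001"  (len 3)
t=4: "01"  (len 2)
t=5: "1"  (len 1)
t=6: "1"  (len 1)
t=7: "10"  (len 2)
t=8: "0001"  (len 4)
t=9: "001"  (len 3)
t=10: "01"  (len 2)
t=11: "1"  (len 1)
t=12: "1"  (len 1)
t=13: "10"  (len 2)
t=14: "0001"  (len 4)
t=15: "001"  (len 3)
t=16: "01"  (len 2)
t=17: "1"  (len 1)
t=18: "1"  (len 1)
t=19: "10"  (len 2)
t=20: "0001"  (len 4)
t=21: "001"  (len 3)
t=22: "01"  (len 2)

01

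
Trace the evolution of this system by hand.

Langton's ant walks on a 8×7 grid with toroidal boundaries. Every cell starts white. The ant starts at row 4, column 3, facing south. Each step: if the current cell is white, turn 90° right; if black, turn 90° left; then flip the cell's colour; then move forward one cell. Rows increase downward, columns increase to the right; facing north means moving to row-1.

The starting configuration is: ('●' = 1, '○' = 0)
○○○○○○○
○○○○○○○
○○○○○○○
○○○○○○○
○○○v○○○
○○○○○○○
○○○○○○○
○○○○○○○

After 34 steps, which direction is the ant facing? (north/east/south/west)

north

step 0: ○○○○○○○
○○○○○○○
○○○○○○○
○○○○○○○
○○○v○○○
○○○○○○○
○○○○○○○
○○○○○○○
step 1: ○○○○○○○
○○○○○○○
○○○○○○○
○○○○○○○
○○<●○○○
○○○○○○○
○○○○○○○
○○○○○○○
step 2: ○○○○○○○
○○○○○○○
○○○○○○○
○○^○○○○
○○●●○○○
○○○○○○○
○○○○○○○
○○○○○○○
step 3: ○○○○○○○
○○○○○○○
○○○○○○○
○○●>○○○
○○●●○○○
○○○○○○○
○○○○○○○
○○○○○○○
step 4: ○○○○○○○
○○○○○○○
○○○○○○○
○○●●○○○
○○●v○○○
○○○○○○○
○○○○○○○
○○○○○○○
step 5: ○○○○○○○
○○○○○○○
○○○○○○○
○○●●○○○
○○●○>○○
○○○○○○○
○○○○○○○
○○○○○○○
step 6: ○○○○○○○
○○○○○○○
○○○○○○○
○○●●○○○
○○●○●○○
○○○○v○○
○○○○○○○
○○○○○○○
step 7: ○○○○○○○
○○○○○○○
○○○○○○○
○○●●○○○
○○●○●○○
○○○<●○○
○○○○○○○
○○○○○○○
step 8: ○○○○○○○
○○○○○○○
○○○○○○○
○○●●○○○
○○●^●○○
○○○●●○○
○○○○○○○
○○○○○○○
step 9: ○○○○○○○
○○○○○○○
○○○○○○○
○○●●○○○
○○●●>○○
○○○●●○○
○○○○○○○
○○○○○○○
step 10: ○○○○○○○
○○○○○○○
○○○○○○○
○○●●^○○
○○●●○○○
○○○●●○○
○○○○○○○
○○○○○○○
step 11: ○○○○○○○
○○○○○○○
○○○○○○○
○○●●●>○
○○●●○○○
○○○●●○○
○○○○○○○
○○○○○○○
step 12: ○○○○○○○
○○○○○○○
○○○○○○○
○○●●●●○
○○●●○v○
○○○●●○○
○○○○○○○
○○○○○○○
step 13: ○○○○○○○
○○○○○○○
○○○○○○○
○○●●●●○
○○●●<●○
○○○●●○○
○○○○○○○
○○○○○○○
step 14: ○○○○○○○
○○○○○○○
○○○○○○○
○○●●^●○
○○●●●●○
○○○●●○○
○○○○○○○
○○○○○○○
step 15: ○○○○○○○
○○○○○○○
○○○○○○○
○○●<○●○
○○●●●●○
○○○●●○○
○○○○○○○
○○○○○○○
step 16: ○○○○○○○
○○○○○○○
○○○○○○○
○○●○○●○
○○●v●●○
○○○●●○○
○○○○○○○
○○○○○○○
step 17: ○○○○○○○
○○○○○○○
○○○○○○○
○○●○○●○
○○●○>●○
○○○●●○○
○○○○○○○
○○○○○○○
step 18: ○○○○○○○
○○○○○○○
○○○○○○○
○○●○^●○
○○●○○●○
○○○●●○○
○○○○○○○
○○○○○○○
step 19: ○○○○○○○
○○○○○○○
○○○○○○○
○○●○●>○
○○●○○●○
○○○●●○○
○○○○○○○
○○○○○○○
step 20: ○○○○○○○
○○○○○○○
○○○○○^○
○○●○●○○
○○●○○●○
○○○●●○○
○○○○○○○
○○○○○○○
step 21: ○○○○○○○
○○○○○○○
○○○○○●>
○○●○●○○
○○●○○●○
○○○●●○○
○○○○○○○
○○○○○○○
step 22: ○○○○○○○
○○○○○○○
○○○○○●●
○○●○●○v
○○●○○●○
○○○●●○○
○○○○○○○
○○○○○○○
step 23: ○○○○○○○
○○○○○○○
○○○○○●●
○○●○●<●
○○●○○●○
○○○●●○○
○○○○○○○
○○○○○○○
step 24: ○○○○○○○
○○○○○○○
○○○○○^●
○○●○●●●
○○●○○●○
○○○●●○○
○○○○○○○
○○○○○○○
step 25: ○○○○○○○
○○○○○○○
○○○○<○●
○○●○●●●
○○●○○●○
○○○●●○○
○○○○○○○
○○○○○○○
step 26: ○○○○○○○
○○○○^○○
○○○○●○●
○○●○●●●
○○●○○●○
○○○●●○○
○○○○○○○
○○○○○○○
step 27: ○○○○○○○
○○○○●>○
○○○○●○●
○○●○●●●
○○●○○●○
○○○●●○○
○○○○○○○
○○○○○○○
step 28: ○○○○○○○
○○○○●●○
○○○○●v●
○○●○●●●
○○●○○●○
○○○●●○○
○○○○○○○
○○○○○○○
step 29: ○○○○○○○
○○○○●●○
○○○○<●●
○○●○●●●
○○●○○●○
○○○●●○○
○○○○○○○
○○○○○○○
step 30: ○○○○○○○
○○○○●●○
○○○○○●●
○○●○v●●
○○●○○●○
○○○●●○○
○○○○○○○
○○○○○○○
step 31: ○○○○○○○
○○○○●●○
○○○○○●●
○○●○○>●
○○●○○●○
○○○●●○○
○○○○○○○
○○○○○○○
step 32: ○○○○○○○
○○○○●●○
○○○○○^●
○○●○○○●
○○●○○●○
○○○●●○○
○○○○○○○
○○○○○○○
step 33: ○○○○○○○
○○○○●●○
○○○○<○●
○○●○○○●
○○●○○●○
○○○●●○○
○○○○○○○
○○○○○○○
step 34: ○○○○○○○
○○○○^●○
○○○○●○●
○○●○○○●
○○●○○●○
○○○●●○○
○○○○○○○
○○○○○○○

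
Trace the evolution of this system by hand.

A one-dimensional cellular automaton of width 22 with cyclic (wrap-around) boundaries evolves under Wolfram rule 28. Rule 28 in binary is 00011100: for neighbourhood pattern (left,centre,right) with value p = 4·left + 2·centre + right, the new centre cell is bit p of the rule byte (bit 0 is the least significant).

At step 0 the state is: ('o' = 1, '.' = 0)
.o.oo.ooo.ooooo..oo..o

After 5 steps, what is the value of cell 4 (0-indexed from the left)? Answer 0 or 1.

0

[0] .o.oo.ooo.ooooo..oo..o
[1] .o.o..o...o....o.o.o.o
[2] .o.oo.oo..oo...o.o.o.o
[3] .o.o..o.o.o.o..o.o.o.o
[4] .o.oo.o.o.o.oo.o.o.o.o
[5] .o.o..o.o.o.o..o.o.o.o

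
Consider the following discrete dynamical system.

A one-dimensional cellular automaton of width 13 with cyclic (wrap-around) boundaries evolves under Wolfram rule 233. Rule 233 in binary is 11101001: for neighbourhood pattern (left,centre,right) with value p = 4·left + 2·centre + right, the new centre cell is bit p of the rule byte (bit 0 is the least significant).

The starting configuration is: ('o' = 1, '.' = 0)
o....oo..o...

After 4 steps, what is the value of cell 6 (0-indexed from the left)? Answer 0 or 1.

step 0: o....oo..o...
step 1: ..oo.oo....o.
step 2: o.ooooo.oo...
step 3: .ooooooooo.o.
step 4: .oooooooooo..

1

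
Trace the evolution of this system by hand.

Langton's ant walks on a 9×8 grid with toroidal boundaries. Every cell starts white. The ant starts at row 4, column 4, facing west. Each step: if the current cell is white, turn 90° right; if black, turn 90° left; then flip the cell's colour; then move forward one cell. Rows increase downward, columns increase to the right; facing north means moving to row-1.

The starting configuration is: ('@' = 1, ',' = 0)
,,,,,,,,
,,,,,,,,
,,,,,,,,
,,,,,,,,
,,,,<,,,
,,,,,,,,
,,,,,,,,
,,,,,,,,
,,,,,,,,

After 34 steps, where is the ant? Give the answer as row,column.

5,7

t=0: ,,,,,,,,
,,,,,,,,
,,,,,,,,
,,,,,,,,
,,,,<,,,
,,,,,,,,
,,,,,,,,
,,,,,,,,
,,,,,,,,
t=1: ,,,,,,,,
,,,,,,,,
,,,,,,,,
,,,,^,,,
,,,,@,,,
,,,,,,,,
,,,,,,,,
,,,,,,,,
,,,,,,,,
t=2: ,,,,,,,,
,,,,,,,,
,,,,,,,,
,,,,@>,,
,,,,@,,,
,,,,,,,,
,,,,,,,,
,,,,,,,,
,,,,,,,,
t=3: ,,,,,,,,
,,,,,,,,
,,,,,,,,
,,,,@@,,
,,,,@v,,
,,,,,,,,
,,,,,,,,
,,,,,,,,
,,,,,,,,
t=4: ,,,,,,,,
,,,,,,,,
,,,,,,,,
,,,,@@,,
,,,,<@,,
,,,,,,,,
,,,,,,,,
,,,,,,,,
,,,,,,,,
t=5: ,,,,,,,,
,,,,,,,,
,,,,,,,,
,,,,@@,,
,,,,,@,,
,,,,v,,,
,,,,,,,,
,,,,,,,,
,,,,,,,,
t=6: ,,,,,,,,
,,,,,,,,
,,,,,,,,
,,,,@@,,
,,,,,@,,
,,,<@,,,
,,,,,,,,
,,,,,,,,
,,,,,,,,
t=7: ,,,,,,,,
,,,,,,,,
,,,,,,,,
,,,,@@,,
,,,^,@,,
,,,@@,,,
,,,,,,,,
,,,,,,,,
,,,,,,,,
t=8: ,,,,,,,,
,,,,,,,,
,,,,,,,,
,,,,@@,,
,,,@>@,,
,,,@@,,,
,,,,,,,,
,,,,,,,,
,,,,,,,,
t=9: ,,,,,,,,
,,,,,,,,
,,,,,,,,
,,,,@@,,
,,,@@@,,
,,,@v,,,
,,,,,,,,
,,,,,,,,
,,,,,,,,
t=10: ,,,,,,,,
,,,,,,,,
,,,,,,,,
,,,,@@,,
,,,@@@,,
,,,@,>,,
,,,,,,,,
,,,,,,,,
,,,,,,,,
t=11: ,,,,,,,,
,,,,,,,,
,,,,,,,,
,,,,@@,,
,,,@@@,,
,,,@,@,,
,,,,,v,,
,,,,,,,,
,,,,,,,,
t=12: ,,,,,,,,
,,,,,,,,
,,,,,,,,
,,,,@@,,
,,,@@@,,
,,,@,@,,
,,,,<@,,
,,,,,,,,
,,,,,,,,
t=13: ,,,,,,,,
,,,,,,,,
,,,,,,,,
,,,,@@,,
,,,@@@,,
,,,@^@,,
,,,,@@,,
,,,,,,,,
,,,,,,,,
t=14: ,,,,,,,,
,,,,,,,,
,,,,,,,,
,,,,@@,,
,,,@@@,,
,,,@@>,,
,,,,@@,,
,,,,,,,,
,,,,,,,,
t=15: ,,,,,,,,
,,,,,,,,
,,,,,,,,
,,,,@@,,
,,,@@^,,
,,,@@,,,
,,,,@@,,
,,,,,,,,
,,,,,,,,
t=16: ,,,,,,,,
,,,,,,,,
,,,,,,,,
,,,,@@,,
,,,@<,,,
,,,@@,,,
,,,,@@,,
,,,,,,,,
,,,,,,,,
t=17: ,,,,,,,,
,,,,,,,,
,,,,,,,,
,,,,@@,,
,,,@,,,,
,,,@v,,,
,,,,@@,,
,,,,,,,,
,,,,,,,,
t=18: ,,,,,,,,
,,,,,,,,
,,,,,,,,
,,,,@@,,
,,,@,,,,
,,,@,>,,
,,,,@@,,
,,,,,,,,
,,,,,,,,
t=19: ,,,,,,,,
,,,,,,,,
,,,,,,,,
,,,,@@,,
,,,@,,,,
,,,@,@,,
,,,,@v,,
,,,,,,,,
,,,,,,,,
t=20: ,,,,,,,,
,,,,,,,,
,,,,,,,,
,,,,@@,,
,,,@,,,,
,,,@,@,,
,,,,@,>,
,,,,,,,,
,,,,,,,,
t=21: ,,,,,,,,
,,,,,,,,
,,,,,,,,
,,,,@@,,
,,,@,,,,
,,,@,@,,
,,,,@,@,
,,,,,,v,
,,,,,,,,
t=22: ,,,,,,,,
,,,,,,,,
,,,,,,,,
,,,,@@,,
,,,@,,,,
,,,@,@,,
,,,,@,@,
,,,,,<@,
,,,,,,,,
t=23: ,,,,,,,,
,,,,,,,,
,,,,,,,,
,,,,@@,,
,,,@,,,,
,,,@,@,,
,,,,@^@,
,,,,,@@,
,,,,,,,,
t=24: ,,,,,,,,
,,,,,,,,
,,,,,,,,
,,,,@@,,
,,,@,,,,
,,,@,@,,
,,,,@@>,
,,,,,@@,
,,,,,,,,
t=25: ,,,,,,,,
,,,,,,,,
,,,,,,,,
,,,,@@,,
,,,@,,,,
,,,@,@^,
,,,,@@,,
,,,,,@@,
,,,,,,,,
t=26: ,,,,,,,,
,,,,,,,,
,,,,,,,,
,,,,@@,,
,,,@,,,,
,,,@,@@>
,,,,@@,,
,,,,,@@,
,,,,,,,,
t=27: ,,,,,,,,
,,,,,,,,
,,,,,,,,
,,,,@@,,
,,,@,,,,
,,,@,@@@
,,,,@@,v
,,,,,@@,
,,,,,,,,
t=28: ,,,,,,,,
,,,,,,,,
,,,,,,,,
,,,,@@,,
,,,@,,,,
,,,@,@@@
,,,,@@<@
,,,,,@@,
,,,,,,,,
t=29: ,,,,,,,,
,,,,,,,,
,,,,,,,,
,,,,@@,,
,,,@,,,,
,,,@,@^@
,,,,@@@@
,,,,,@@,
,,,,,,,,
t=30: ,,,,,,,,
,,,,,,,,
,,,,,,,,
,,,,@@,,
,,,@,,,,
,,,@,<,@
,,,,@@@@
,,,,,@@,
,,,,,,,,
t=31: ,,,,,,,,
,,,,,,,,
,,,,,,,,
,,,,@@,,
,,,@,,,,
,,,@,,,@
,,,,@v@@
,,,,,@@,
,,,,,,,,
t=32: ,,,,,,,,
,,,,,,,,
,,,,,,,,
,,,,@@,,
,,,@,,,,
,,,@,,,@
,,,,@,>@
,,,,,@@,
,,,,,,,,
t=33: ,,,,,,,,
,,,,,,,,
,,,,,,,,
,,,,@@,,
,,,@,,,,
,,,@,,^@
,,,,@,,@
,,,,,@@,
,,,,,,,,
t=34: ,,,,,,,,
,,,,,,,,
,,,,,,,,
,,,,@@,,
,,,@,,,,
,,,@,,@>
,,,,@,,@
,,,,,@@,
,,,,,,,,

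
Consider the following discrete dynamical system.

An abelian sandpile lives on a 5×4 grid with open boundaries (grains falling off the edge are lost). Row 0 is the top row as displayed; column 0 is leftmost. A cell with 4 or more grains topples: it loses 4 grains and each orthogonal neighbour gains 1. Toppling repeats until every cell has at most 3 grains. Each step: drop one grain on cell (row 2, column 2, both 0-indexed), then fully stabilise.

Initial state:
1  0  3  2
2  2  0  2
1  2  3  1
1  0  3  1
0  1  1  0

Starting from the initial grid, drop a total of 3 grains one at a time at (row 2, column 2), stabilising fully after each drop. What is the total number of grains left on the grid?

k=0  1  0  3  2
2  2  0  2
1  2  3  1
1  0  3  1
0  1  1  0
k=1  1  0  3  2
2  2  1  2
1  3  1  2
1  1  0  2
0  1  2  0
k=2  1  0  3  2
2  2  1  2
1  3  2  2
1  1  0  2
0  1  2  0
k=3  1  0  3  2
2  2  1  2
1  3  3  2
1  1  0  2
0  1  2  0

29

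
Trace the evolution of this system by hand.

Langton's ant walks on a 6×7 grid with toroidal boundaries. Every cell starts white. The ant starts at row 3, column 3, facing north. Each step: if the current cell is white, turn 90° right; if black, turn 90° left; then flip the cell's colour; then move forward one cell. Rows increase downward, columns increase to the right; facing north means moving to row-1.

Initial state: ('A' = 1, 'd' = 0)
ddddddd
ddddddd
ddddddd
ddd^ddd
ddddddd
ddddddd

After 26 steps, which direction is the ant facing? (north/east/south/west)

t=0: ddddddd
ddddddd
ddddddd
ddd^ddd
ddddddd
ddddddd
t=1: ddddddd
ddddddd
ddddddd
dddA>dd
ddddddd
ddddddd
t=2: ddddddd
ddddddd
ddddddd
dddAAdd
ddddvdd
ddddddd
t=3: ddddddd
ddddddd
ddddddd
dddAAdd
ddd<Add
ddddddd
t=4: ddddddd
ddddddd
ddddddd
ddd^Add
dddAAdd
ddddddd
t=5: ddddddd
ddddddd
ddddddd
dd<dAdd
dddAAdd
ddddddd
t=6: ddddddd
ddddddd
dd^dddd
ddAdAdd
dddAAdd
ddddddd
t=7: ddddddd
ddddddd
ddA>ddd
ddAdAdd
dddAAdd
ddddddd
t=8: ddddddd
ddddddd
ddAAddd
ddAvAdd
dddAAdd
ddddddd
t=9: ddddddd
ddddddd
ddAAddd
dd<AAdd
dddAAdd
ddddddd
t=10: ddddddd
ddddddd
ddAAddd
dddAAdd
ddvAAdd
ddddddd
t=11: ddddddd
ddddddd
ddAAddd
dddAAdd
d<AAAdd
ddddddd
t=12: ddddddd
ddddddd
ddAAddd
d^dAAdd
dAAAAdd
ddddddd
t=13: ddddddd
ddddddd
ddAAddd
dA>AAdd
dAAAAdd
ddddddd
t=14: ddddddd
ddddddd
ddAAddd
dAAAAdd
dAvAAdd
ddddddd
t=15: ddddddd
ddddddd
ddAAddd
dAAAAdd
dAd>Add
ddddddd
t=16: ddddddd
ddddddd
ddAAddd
dAA^Add
dAddAdd
ddddddd
t=17: ddddddd
ddddddd
ddAAddd
dA<dAdd
dAddAdd
ddddddd
t=18: ddddddd
ddddddd
ddAAddd
dAddAdd
dAvdAdd
ddddddd
t=19: ddddddd
ddddddd
ddAAddd
dAddAdd
d<AdAdd
ddddddd
t=20: ddddddd
ddddddd
ddAAddd
dAddAdd
ddAdAdd
dvddddd
t=21: ddddddd
ddddddd
ddAAddd
dAddAdd
ddAdAdd
<Addddd
t=22: ddddddd
ddddddd
ddAAddd
dAddAdd
^dAdAdd
AAddddd
t=23: ddddddd
ddddddd
ddAAddd
dAddAdd
A>AdAdd
AAddddd
t=24: ddddddd
ddddddd
ddAAddd
dAddAdd
AAAdAdd
Avddddd
t=25: ddddddd
ddddddd
ddAAddd
dAddAdd
AAAdAdd
Ad>dddd
t=26: ddvdddd
ddddddd
ddAAddd
dAddAdd
AAAdAdd
AdAdddd

south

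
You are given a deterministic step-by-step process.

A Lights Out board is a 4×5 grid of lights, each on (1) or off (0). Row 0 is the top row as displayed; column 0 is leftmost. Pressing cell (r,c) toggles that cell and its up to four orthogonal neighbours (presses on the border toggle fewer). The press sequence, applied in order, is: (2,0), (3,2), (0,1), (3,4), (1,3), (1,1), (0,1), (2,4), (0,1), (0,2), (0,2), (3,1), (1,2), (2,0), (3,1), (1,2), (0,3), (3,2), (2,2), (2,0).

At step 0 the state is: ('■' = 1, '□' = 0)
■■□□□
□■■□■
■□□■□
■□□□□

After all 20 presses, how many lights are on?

8

[0] ■■□□□
□■■□■
■□□■□
■□□□□
[1] ■■□□□
■■■□■
□■□■□
□□□□□
[2] ■■□□□
■■■□■
□■■■□
□■■■□
[3] □□■□□
■□■□■
□■■■□
□■■■□
[4] □□■□□
■□■□■
□■■■■
□■■□■
[5] □□■■□
■□□■□
□■■□■
□■■□■
[6] □■■■□
□■■■□
□□■□■
□■■□■
[7] ■□□■□
□□■■□
□□■□■
□■■□■
[8] ■□□■□
□□■■■
□□■■□
□■■□□
[9] □■■■□
□■■■■
□□■■□
□■■□□
[10] □□□□□
□■□■■
□□■■□
□■■□□
[11] □■■■□
□■■■■
□□■■□
□■■□□
[12] □■■■□
□■■■■
□■■■□
■□□□□
[13] □■□■□
□□□□■
□■□■□
■□□□□
[14] □■□■□
■□□□■
■□□■□
□□□□□
[15] □■□■□
■□□□■
■■□■□
■■■□□
[16] □■■■□
■■■■■
■■■■□
■■■□□
[17] □■□□■
■■■□■
■■■■□
■■■□□
[18] □■□□■
■■■□■
■■□■□
■□□■□
[19] □■□□■
■■□□■
■□■□□
■□■■□
[20] □■□□■
□■□□■
□■■□□
□□■■□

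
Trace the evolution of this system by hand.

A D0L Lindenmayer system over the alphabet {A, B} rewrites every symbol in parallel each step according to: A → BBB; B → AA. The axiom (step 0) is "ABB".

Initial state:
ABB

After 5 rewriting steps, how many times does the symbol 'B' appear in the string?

108

0) ABB
1) BBBAAAA
2) AAAAAABBBBBBBBBBBB
3) BBBBBBBBBBBBBBBBBBAAAAAAAAAAAAAAAAAAAAAAAA
4) AAAAAAAAAAAAAAAAAAAAAAAAAAAAAAAAAAAABBBBBBBBBBBBBBBBBBBBBBBBBBBBBBBBBBBBBBBBBBBBBBBBBBBBBBBBBBBBBBBBBBBBBBBB
5) BBBBBBBBBBBBBBBBBBBBBBBBBBBBBBBBBBBBBBBBBBBBBBBBBBBBBBBBBB…AAAAAAAAAAAAAAAAAAAAAAAAAAAAAAAAAAAAAAAAAAAAAAAAAAAAAAAAAA  (len 252)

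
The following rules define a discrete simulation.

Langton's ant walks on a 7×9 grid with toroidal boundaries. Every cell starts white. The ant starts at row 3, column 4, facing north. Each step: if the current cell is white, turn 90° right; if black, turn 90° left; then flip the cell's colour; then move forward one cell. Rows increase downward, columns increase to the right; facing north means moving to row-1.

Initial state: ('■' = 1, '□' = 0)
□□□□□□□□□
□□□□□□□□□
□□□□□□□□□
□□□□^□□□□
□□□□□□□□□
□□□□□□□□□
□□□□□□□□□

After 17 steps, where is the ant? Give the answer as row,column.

step 0: □□□□□□□□□
□□□□□□□□□
□□□□□□□□□
□□□□^□□□□
□□□□□□□□□
□□□□□□□□□
□□□□□□□□□
step 1: □□□□□□□□□
□□□□□□□□□
□□□□□□□□□
□□□□■>□□□
□□□□□□□□□
□□□□□□□□□
□□□□□□□□□
step 2: □□□□□□□□□
□□□□□□□□□
□□□□□□□□□
□□□□■■□□□
□□□□□v□□□
□□□□□□□□□
□□□□□□□□□
step 3: □□□□□□□□□
□□□□□□□□□
□□□□□□□□□
□□□□■■□□□
□□□□<■□□□
□□□□□□□□□
□□□□□□□□□
step 4: □□□□□□□□□
□□□□□□□□□
□□□□□□□□□
□□□□^■□□□
□□□□■■□□□
□□□□□□□□□
□□□□□□□□□
step 5: □□□□□□□□□
□□□□□□□□□
□□□□□□□□□
□□□<□■□□□
□□□□■■□□□
□□□□□□□□□
□□□□□□□□□
step 6: □□□□□□□□□
□□□□□□□□□
□□□^□□□□□
□□□■□■□□□
□□□□■■□□□
□□□□□□□□□
□□□□□□□□□
step 7: □□□□□□□□□
□□□□□□□□□
□□□■>□□□□
□□□■□■□□□
□□□□■■□□□
□□□□□□□□□
□□□□□□□□□
step 8: □□□□□□□□□
□□□□□□□□□
□□□■■□□□□
□□□■v■□□□
□□□□■■□□□
□□□□□□□□□
□□□□□□□□□
step 9: □□□□□□□□□
□□□□□□□□□
□□□■■□□□□
□□□<■■□□□
□□□□■■□□□
□□□□□□□□□
□□□□□□□□□
step 10: □□□□□□□□□
□□□□□□□□□
□□□■■□□□□
□□□□■■□□□
□□□v■■□□□
□□□□□□□□□
□□□□□□□□□
step 11: □□□□□□□□□
□□□□□□□□□
□□□■■□□□□
□□□□■■□□□
□□<■■■□□□
□□□□□□□□□
□□□□□□□□□
step 12: □□□□□□□□□
□□□□□□□□□
□□□■■□□□□
□□^□■■□□□
□□■■■■□□□
□□□□□□□□□
□□□□□□□□□
step 13: □□□□□□□□□
□□□□□□□□□
□□□■■□□□□
□□■>■■□□□
□□■■■■□□□
□□□□□□□□□
□□□□□□□□□
step 14: □□□□□□□□□
□□□□□□□□□
□□□■■□□□□
□□■■■■□□□
□□■v■■□□□
□□□□□□□□□
□□□□□□□□□
step 15: □□□□□□□□□
□□□□□□□□□
□□□■■□□□□
□□■■■■□□□
□□■□>■□□□
□□□□□□□□□
□□□□□□□□□
step 16: □□□□□□□□□
□□□□□□□□□
□□□■■□□□□
□□■■^■□□□
□□■□□■□□□
□□□□□□□□□
□□□□□□□□□
step 17: □□□□□□□□□
□□□□□□□□□
□□□■■□□□□
□□■<□■□□□
□□■□□■□□□
□□□□□□□□□
□□□□□□□□□

3,3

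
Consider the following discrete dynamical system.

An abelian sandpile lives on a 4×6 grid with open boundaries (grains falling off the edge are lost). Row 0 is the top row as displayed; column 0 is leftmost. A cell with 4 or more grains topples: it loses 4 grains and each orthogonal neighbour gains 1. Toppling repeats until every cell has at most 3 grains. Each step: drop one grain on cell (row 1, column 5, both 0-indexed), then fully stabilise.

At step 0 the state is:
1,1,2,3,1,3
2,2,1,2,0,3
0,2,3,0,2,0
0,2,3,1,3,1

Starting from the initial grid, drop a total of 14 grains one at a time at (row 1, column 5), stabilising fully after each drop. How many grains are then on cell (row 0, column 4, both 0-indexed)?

2

step 0: 1,1,2,3,1,3
2,2,1,2,0,3
0,2,3,0,2,0
0,2,3,1,3,1
step 1: 1,1,2,3,2,0
2,2,1,2,1,1
0,2,3,0,2,1
0,2,3,1,3,1
step 2: 1,1,2,3,2,0
2,2,1,2,1,2
0,2,3,0,2,1
0,2,3,1,3,1
step 3: 1,1,2,3,2,0
2,2,1,2,1,3
0,2,3,0,2,1
0,2,3,1,3,1
step 4: 1,1,2,3,2,1
2,2,1,2,2,0
0,2,3,0,2,2
0,2,3,1,3,1
step 5: 1,1,2,3,2,1
2,2,1,2,2,1
0,2,3,0,2,2
0,2,3,1,3,1
step 6: 1,1,2,3,2,1
2,2,1,2,2,2
0,2,3,0,2,2
0,2,3,1,3,1
step 7: 1,1,2,3,2,1
2,2,1,2,2,3
0,2,3,0,2,2
0,2,3,1,3,1
step 8: 1,1,2,3,2,2
2,2,1,2,3,0
0,2,3,0,2,3
0,2,3,1,3,1
step 9: 1,1,2,3,2,2
2,2,1,2,3,1
0,2,3,0,2,3
0,2,3,1,3,1
step 10: 1,1,2,3,2,2
2,2,1,2,3,2
0,2,3,0,2,3
0,2,3,1,3,1
step 11: 1,1,2,3,2,2
2,2,1,2,3,3
0,2,3,0,2,3
0,2,3,1,3,1
step 12: 1,1,2,3,3,3
2,2,1,3,1,2
0,2,3,1,1,1
0,2,3,2,0,3
step 13: 1,1,2,3,3,3
2,2,1,3,1,3
0,2,3,1,1,1
0,2,3,2,0,3
step 14: 1,1,3,1,2,1
2,2,2,1,0,2
0,2,3,2,2,2
0,2,3,2,0,3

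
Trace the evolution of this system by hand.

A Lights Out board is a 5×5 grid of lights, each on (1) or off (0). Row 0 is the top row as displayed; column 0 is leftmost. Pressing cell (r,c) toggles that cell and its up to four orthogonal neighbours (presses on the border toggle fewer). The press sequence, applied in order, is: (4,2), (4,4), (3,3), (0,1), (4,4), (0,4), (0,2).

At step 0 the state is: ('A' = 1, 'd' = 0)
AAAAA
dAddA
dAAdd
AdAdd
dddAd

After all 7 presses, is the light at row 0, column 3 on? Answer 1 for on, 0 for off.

1

k=0  AAAAA
dAddA
dAAdd
AdAdd
dddAd
k=1  AAAAA
dAddA
dAAdd
Adddd
dAAdd
k=2  AAAAA
dAddA
dAAdd
AdddA
dAAAA
k=3  AAAAA
dAddA
dAAAd
AdAAd
dAAdA
k=4  dddAA
ddddA
dAAAd
AdAAd
dAAdA
k=5  dddAA
ddddA
dAAAd
AdAAA
dAAAd
k=6  ddddd
ddddd
dAAAd
AdAAA
dAAAd
k=7  dAAAd
ddAdd
dAAAd
AdAAA
dAAAd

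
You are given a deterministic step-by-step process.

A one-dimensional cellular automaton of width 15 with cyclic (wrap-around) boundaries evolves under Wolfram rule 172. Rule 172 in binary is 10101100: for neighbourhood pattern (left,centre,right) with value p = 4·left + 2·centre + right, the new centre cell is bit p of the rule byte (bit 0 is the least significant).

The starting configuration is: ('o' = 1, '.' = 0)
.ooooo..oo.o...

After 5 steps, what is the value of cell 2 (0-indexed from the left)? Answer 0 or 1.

0

k=0  .ooooo..oo.o...
k=1  .oooo...o.oo...
k=2  .ooo....ooo....
k=3  .oo.....oo.....
k=4  .o......o......
k=5  .o......o......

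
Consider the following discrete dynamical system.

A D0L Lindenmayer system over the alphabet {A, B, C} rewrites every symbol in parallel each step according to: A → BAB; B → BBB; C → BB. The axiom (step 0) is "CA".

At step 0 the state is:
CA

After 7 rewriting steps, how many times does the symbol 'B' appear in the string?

0) CA
1) BBBAB
2) BBBBBBBBBBABBBB
3) BBBBBBBBBBBBBBBBBBBBBBBBBBBBBBBABBBBBBBBBBBBB
4) BBBBBBBBBBBBBBBBBBBBBBBBBBBBBBBBBBBBBBBBBBBBBBBBBBBBBBBBBB…BBBBBBBBBBBBBBBBBABBBBBBBBBBBBBBBBBBBBBBBBBBBBBBBBBBBBBBBB  (len 135)
5) BBBBBBBBBBBBBBBBBBBBBBBBBBBBBBBBBBBBBBBBBBBBBBBBBBBBBBBBBB…BBBBBBBBBBBBBBBBBBBBBBBBBBBBBBBBBBBBBBBBBBBBBBBBBBBBBBBBBB  (len 405)
6) BBBBBBBBBBBBBBBBBBBBBBBBBBBBBBBBBBBBBBBBBBBBBBBBBBBBBBBBBB…BBBBBBBBBBBBBBBBBBBBBBBBBBBBBBBBBBBBBBBBBBBBBBBBBBBBBBBBBB  (len 1215)
7) BBBBBBBBBBBBBBBBBBBBBBBBBBBBBBBBBBBBBBBBBBBBBBBBBBBBBBBBBB…BBBBBBBBBBBBBBBBBBBBBBBBBBBBBBBBBBBBBBBBBBBBBBBBBBBBBBBBBB  (len 3645)

3644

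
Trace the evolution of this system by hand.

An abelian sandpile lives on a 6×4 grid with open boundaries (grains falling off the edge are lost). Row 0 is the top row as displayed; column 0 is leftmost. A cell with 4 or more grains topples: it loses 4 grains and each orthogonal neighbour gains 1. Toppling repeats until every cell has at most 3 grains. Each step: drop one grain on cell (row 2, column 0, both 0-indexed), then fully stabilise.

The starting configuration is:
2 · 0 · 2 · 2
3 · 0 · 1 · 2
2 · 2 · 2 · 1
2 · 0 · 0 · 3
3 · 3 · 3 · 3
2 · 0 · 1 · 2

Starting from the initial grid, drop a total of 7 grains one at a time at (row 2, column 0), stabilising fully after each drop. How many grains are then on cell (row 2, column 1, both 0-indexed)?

gen 0: 2 · 0 · 2 · 2
3 · 0 · 1 · 2
2 · 2 · 2 · 1
2 · 0 · 0 · 3
3 · 3 · 3 · 3
2 · 0 · 1 · 2
gen 1: 2 · 0 · 2 · 2
3 · 0 · 1 · 2
3 · 2 · 2 · 1
2 · 0 · 0 · 3
3 · 3 · 3 · 3
2 · 0 · 1 · 2
gen 2: 3 · 0 · 2 · 2
0 · 1 · 1 · 2
1 · 3 · 2 · 1
3 · 0 · 0 · 3
3 · 3 · 3 · 3
2 · 0 · 1 · 2
gen 3: 3 · 0 · 2 · 2
0 · 1 · 1 · 2
2 · 3 · 2 · 1
3 · 0 · 0 · 3
3 · 3 · 3 · 3
2 · 0 · 1 · 2
gen 4: 3 · 0 · 2 · 2
0 · 1 · 1 · 2
3 · 3 · 2 · 1
3 · 0 · 0 · 3
3 · 3 · 3 · 3
2 · 0 · 1 · 2
gen 5: 3 · 0 · 2 · 2
1 · 2 · 1 · 2
2 · 0 · 3 · 2
1 · 3 · 2 · 0
1 · 1 · 1 · 1
3 · 1 · 2 · 3
gen 6: 3 · 0 · 2 · 2
1 · 2 · 1 · 2
3 · 0 · 3 · 2
1 · 3 · 2 · 0
1 · 1 · 1 · 1
3 · 1 · 2 · 3
gen 7: 3 · 0 · 2 · 2
2 · 2 · 1 · 2
0 · 1 · 3 · 2
2 · 3 · 2 · 0
1 · 1 · 1 · 1
3 · 1 · 2 · 3

1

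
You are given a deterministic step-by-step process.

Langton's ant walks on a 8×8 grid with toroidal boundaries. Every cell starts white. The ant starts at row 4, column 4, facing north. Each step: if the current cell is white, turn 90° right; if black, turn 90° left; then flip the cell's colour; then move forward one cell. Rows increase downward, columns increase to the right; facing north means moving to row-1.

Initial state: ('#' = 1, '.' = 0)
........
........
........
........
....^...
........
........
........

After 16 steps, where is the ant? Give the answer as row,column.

4,4

t=0: ........
........
........
........
....^...
........
........
........
t=1: ........
........
........
........
....#>..
........
........
........
t=2: ........
........
........
........
....##..
.....v..
........
........
t=3: ........
........
........
........
....##..
....<#..
........
........
t=4: ........
........
........
........
....^#..
....##..
........
........
t=5: ........
........
........
........
...<.#..
....##..
........
........
t=6: ........
........
........
...^....
...#.#..
....##..
........
........
t=7: ........
........
........
...#>...
...#.#..
....##..
........
........
t=8: ........
........
........
...##...
...#v#..
....##..
........
........
t=9: ........
........
........
...##...
...<##..
....##..
........
........
t=10: ........
........
........
...##...
....##..
...v##..
........
........
t=11: ........
........
........
...##...
....##..
..<###..
........
........
t=12: ........
........
........
...##...
..^.##..
..####..
........
........
t=13: ........
........
........
...##...
..#>##..
..####..
........
........
t=14: ........
........
........
...##...
..####..
..#v##..
........
........
t=15: ........
........
........
...##...
..####..
..#.>#..
........
........
t=16: ........
........
........
...##...
..##^#..
..#..#..
........
........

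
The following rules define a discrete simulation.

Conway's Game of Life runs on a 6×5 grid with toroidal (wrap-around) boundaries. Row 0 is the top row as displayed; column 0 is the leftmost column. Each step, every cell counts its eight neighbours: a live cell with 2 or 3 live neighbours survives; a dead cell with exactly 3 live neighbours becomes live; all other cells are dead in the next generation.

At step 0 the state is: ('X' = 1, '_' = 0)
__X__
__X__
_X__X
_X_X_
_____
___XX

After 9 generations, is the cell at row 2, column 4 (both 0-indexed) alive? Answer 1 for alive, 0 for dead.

gen 0: __X__
__X__
_X__X
_X_X_
_____
___XX
gen 1: __X__
_XXX_
XX_X_
X_X__
__XXX
___X_
gen 2: _X___
X__XX
X__X_
X____
_XX_X
____X
gen 3: ___X_
XXXX_
XX_X_
X_XX_
_X_XX
_XXX_
gen 4: X____
X__X_
_____
_____
_____
XX___
gen 5: X____
____X
_____
_____
_____
XX___
gen 6: XX__X
_____
_____
_____
_____
XX___
gen 7: _X__X
X____
_____
_____
_____
_X__X
gen 8: _X__X
X____
_____
_____
_____
_____
gen 9: X____
X____
_____
_____
_____
_____

0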